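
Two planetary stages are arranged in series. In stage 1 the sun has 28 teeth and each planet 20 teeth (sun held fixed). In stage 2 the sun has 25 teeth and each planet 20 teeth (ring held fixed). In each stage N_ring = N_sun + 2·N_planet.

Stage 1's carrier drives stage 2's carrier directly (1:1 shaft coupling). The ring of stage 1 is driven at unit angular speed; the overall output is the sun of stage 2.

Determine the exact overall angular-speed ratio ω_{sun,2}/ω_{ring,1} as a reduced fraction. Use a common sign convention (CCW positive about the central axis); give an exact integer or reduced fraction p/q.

51/20

Stage 1: N_ring = 28 + 2·20 = 68
Stage 1: 28(ω_s−ω_c) = −68(ω_r−ω_c),  ω_s=0, ω_r=1
Stage 1: 28(0−ω_c) = −68(1−ω_c)  ⇒  96ω_c = 68  ⇒  ω_c = 17/24
  ⇒ ω_c¹/ω_r¹ = 17/24
Stage 2: N_ring = 25 + 2·20 = 65
Stage 2: 25(ω_s−ω_c) = −65(ω_r−ω_c),  ω_r=0, ω_c=1
Stage 2: ω_s = 1 − (65/25)(0−1) = 18/5
  ⇒ ω_s²/ω_c² = 18/5
Coupling ω_c² = ω_c¹ ⇒ overall = 17/24 × 18/5 = 51/20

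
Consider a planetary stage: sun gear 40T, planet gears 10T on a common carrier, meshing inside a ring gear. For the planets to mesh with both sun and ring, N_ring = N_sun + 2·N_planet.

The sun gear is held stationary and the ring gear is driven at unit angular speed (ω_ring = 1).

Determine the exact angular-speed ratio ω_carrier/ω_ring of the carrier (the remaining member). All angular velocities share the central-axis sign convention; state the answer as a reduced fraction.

N_ring = 40 + 2·10 = 60
40(ω_s−ω_c) = −60(ω_r−ω_c),  ω_s=0, ω_r=1
40(0−ω_c) = −60(1−ω_c)  ⇒  100ω_c = 60  ⇒  ω_c = 3/5
ω_c/ω_r = 3/5

3/5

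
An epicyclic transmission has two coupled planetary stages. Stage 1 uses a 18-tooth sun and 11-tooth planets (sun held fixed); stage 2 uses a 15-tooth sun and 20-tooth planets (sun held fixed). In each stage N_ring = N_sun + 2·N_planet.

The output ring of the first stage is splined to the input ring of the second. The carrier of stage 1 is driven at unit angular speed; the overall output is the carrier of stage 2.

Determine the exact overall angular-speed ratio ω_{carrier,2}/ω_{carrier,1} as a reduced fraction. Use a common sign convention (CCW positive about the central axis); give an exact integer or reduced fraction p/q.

319/280

Stage 1: N_ring = 18 + 2·11 = 40
Stage 1: 18(ω_s−ω_c) = −40(ω_r−ω_c),  ω_s=0, ω_c=1
Stage 1: ω_r = 1 − (18/40)(0−1) = 29/20
  ⇒ ω_r¹/ω_c¹ = 29/20
Stage 2: N_ring = 15 + 2·20 = 55
Stage 2: 15(ω_s−ω_c) = −55(ω_r−ω_c),  ω_s=0, ω_r=1
Stage 2: 15(0−ω_c) = −55(1−ω_c)  ⇒  70ω_c = 55  ⇒  ω_c = 11/14
  ⇒ ω_c²/ω_r² = 11/14
Coupling ω_r² = ω_r¹ ⇒ overall = 29/20 × 11/14 = 319/280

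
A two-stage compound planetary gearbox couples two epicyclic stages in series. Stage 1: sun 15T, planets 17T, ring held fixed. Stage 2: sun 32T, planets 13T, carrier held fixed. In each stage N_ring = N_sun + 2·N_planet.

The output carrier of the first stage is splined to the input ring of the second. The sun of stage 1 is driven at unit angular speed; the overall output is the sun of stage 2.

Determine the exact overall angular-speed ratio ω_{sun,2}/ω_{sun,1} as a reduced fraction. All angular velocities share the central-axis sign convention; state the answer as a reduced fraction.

-435/1024

Stage 1: N_ring = 15 + 2·17 = 49
Stage 1: 15(ω_s−ω_c) = −49(ω_r−ω_c),  ω_r=0, ω_s=1
Stage 1: 15(1−ω_c) = −49(0−ω_c)  ⇒  64ω_c = 15  ⇒  ω_c = 15/64
  ⇒ ω_c¹/ω_s¹ = 15/64
Stage 2: N_ring = 32 + 2·13 = 58
Stage 2: 32(ω_s−ω_c) = −58(ω_r−ω_c),  ω_c=0, ω_r=1
Stage 2: ω_s = 0 − (58/32)(1−0) = -29/16
  ⇒ ω_s²/ω_r² = -29/16
Coupling ω_r² = ω_c¹ ⇒ overall = 15/64 × -29/16 = -435/1024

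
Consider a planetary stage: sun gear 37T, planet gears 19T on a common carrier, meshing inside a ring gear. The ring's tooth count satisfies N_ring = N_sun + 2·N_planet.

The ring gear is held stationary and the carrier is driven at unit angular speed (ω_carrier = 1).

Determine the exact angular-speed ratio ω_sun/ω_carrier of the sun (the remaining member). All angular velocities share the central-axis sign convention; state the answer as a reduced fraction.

112/37

N_ring = 37 + 2·19 = 75
37(ω_s−ω_c) = −75(ω_r−ω_c),  ω_r=0, ω_c=1
ω_s = 1 − (75/37)(0−1) = 112/37
ω_s/ω_c = 112/37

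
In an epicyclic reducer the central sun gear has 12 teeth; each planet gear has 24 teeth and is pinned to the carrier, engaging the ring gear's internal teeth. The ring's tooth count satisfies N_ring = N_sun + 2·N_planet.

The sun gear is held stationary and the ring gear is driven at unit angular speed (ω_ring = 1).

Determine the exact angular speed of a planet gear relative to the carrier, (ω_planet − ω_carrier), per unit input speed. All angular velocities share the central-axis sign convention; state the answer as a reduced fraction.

N_ring = 12 + 2·24 = 60
12(ω_s−ω_c) = −60(ω_r−ω_c),  ω_s=0, ω_r=1
12(0−ω_c) = −60(1−ω_c)  ⇒  72ω_c = 60  ⇒  ω_c = 5/6
sun–planet: 12·(0−5/6) = −24·(ω_p−ω_c)  ⇒  ω_p−ω_c = −(12/24)·(-5/6) = 5/12

5/12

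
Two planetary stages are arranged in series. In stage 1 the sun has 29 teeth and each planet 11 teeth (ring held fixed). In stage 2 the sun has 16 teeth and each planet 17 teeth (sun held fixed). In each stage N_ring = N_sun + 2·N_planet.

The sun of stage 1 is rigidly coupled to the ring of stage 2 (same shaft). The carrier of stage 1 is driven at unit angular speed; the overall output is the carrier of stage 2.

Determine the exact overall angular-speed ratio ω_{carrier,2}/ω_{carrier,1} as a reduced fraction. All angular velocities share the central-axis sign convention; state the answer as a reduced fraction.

2000/957

Stage 1: N_ring = 29 + 2·11 = 51
Stage 1: 29(ω_s−ω_c) = −51(ω_r−ω_c),  ω_r=0, ω_c=1
Stage 1: ω_s = 1 − (51/29)(0−1) = 80/29
  ⇒ ω_s¹/ω_c¹ = 80/29
Stage 2: N_ring = 16 + 2·17 = 50
Stage 2: 16(ω_s−ω_c) = −50(ω_r−ω_c),  ω_s=0, ω_r=1
Stage 2: 16(0−ω_c) = −50(1−ω_c)  ⇒  66ω_c = 50  ⇒  ω_c = 25/33
  ⇒ ω_c²/ω_r² = 25/33
Coupling ω_r² = ω_s¹ ⇒ overall = 80/29 × 25/33 = 2000/957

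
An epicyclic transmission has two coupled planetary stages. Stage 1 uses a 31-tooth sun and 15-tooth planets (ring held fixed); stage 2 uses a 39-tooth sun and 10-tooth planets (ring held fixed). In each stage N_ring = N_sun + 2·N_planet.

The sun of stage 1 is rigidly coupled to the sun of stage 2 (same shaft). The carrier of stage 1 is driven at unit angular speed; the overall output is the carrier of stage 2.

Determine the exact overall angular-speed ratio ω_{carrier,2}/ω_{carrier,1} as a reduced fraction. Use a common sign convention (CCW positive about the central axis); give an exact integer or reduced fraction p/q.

Stage 1: N_ring = 31 + 2·15 = 61
Stage 1: 31(ω_s−ω_c) = −61(ω_r−ω_c),  ω_r=0, ω_c=1
Stage 1: ω_s = 1 − (61/31)(0−1) = 92/31
  ⇒ ω_s¹/ω_c¹ = 92/31
Stage 2: N_ring = 39 + 2·10 = 59
Stage 2: 39(ω_s−ω_c) = −59(ω_r−ω_c),  ω_r=0, ω_s=1
Stage 2: 39(1−ω_c) = −59(0−ω_c)  ⇒  98ω_c = 39  ⇒  ω_c = 39/98
  ⇒ ω_c²/ω_s² = 39/98
Coupling ω_s² = ω_s¹ ⇒ overall = 92/31 × 39/98 = 1794/1519

1794/1519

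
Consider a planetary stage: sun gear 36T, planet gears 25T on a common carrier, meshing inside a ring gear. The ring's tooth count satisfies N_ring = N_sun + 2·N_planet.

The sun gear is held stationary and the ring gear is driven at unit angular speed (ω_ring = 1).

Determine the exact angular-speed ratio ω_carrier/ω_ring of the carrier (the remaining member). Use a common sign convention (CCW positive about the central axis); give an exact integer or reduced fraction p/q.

N_ring = 36 + 2·25 = 86
36(ω_s−ω_c) = −86(ω_r−ω_c),  ω_s=0, ω_r=1
36(0−ω_c) = −86(1−ω_c)  ⇒  122ω_c = 86  ⇒  ω_c = 43/61
ω_c/ω_r = 43/61

43/61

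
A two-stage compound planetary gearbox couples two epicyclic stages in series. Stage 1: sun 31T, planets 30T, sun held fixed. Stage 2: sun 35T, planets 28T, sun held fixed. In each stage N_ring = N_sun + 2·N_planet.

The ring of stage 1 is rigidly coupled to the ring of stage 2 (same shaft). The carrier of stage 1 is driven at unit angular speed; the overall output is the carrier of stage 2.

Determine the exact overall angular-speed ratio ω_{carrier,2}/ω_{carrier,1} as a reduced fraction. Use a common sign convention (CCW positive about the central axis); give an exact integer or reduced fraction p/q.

Stage 1: N_ring = 31 + 2·30 = 91
Stage 1: 31(ω_s−ω_c) = −91(ω_r−ω_c),  ω_s=0, ω_c=1
Stage 1: ω_r = 1 − (31/91)(0−1) = 122/91
  ⇒ ω_r¹/ω_c¹ = 122/91
Stage 2: N_ring = 35 + 2·28 = 91
Stage 2: 35(ω_s−ω_c) = −91(ω_r−ω_c),  ω_s=0, ω_r=1
Stage 2: 35(0−ω_c) = −91(1−ω_c)  ⇒  126ω_c = 91  ⇒  ω_c = 13/18
  ⇒ ω_c²/ω_r² = 13/18
Coupling ω_r² = ω_r¹ ⇒ overall = 122/91 × 13/18 = 61/63

61/63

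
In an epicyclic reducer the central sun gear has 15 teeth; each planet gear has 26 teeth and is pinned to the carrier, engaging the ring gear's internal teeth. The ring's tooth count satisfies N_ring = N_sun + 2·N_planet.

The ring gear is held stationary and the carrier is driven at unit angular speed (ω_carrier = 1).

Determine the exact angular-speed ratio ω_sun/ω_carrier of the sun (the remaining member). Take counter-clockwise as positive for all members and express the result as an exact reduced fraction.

82/15

N_ring = 15 + 2·26 = 67
15(ω_s−ω_c) = −67(ω_r−ω_c),  ω_r=0, ω_c=1
ω_s = 1 − (67/15)(0−1) = 82/15
ω_s/ω_c = 82/15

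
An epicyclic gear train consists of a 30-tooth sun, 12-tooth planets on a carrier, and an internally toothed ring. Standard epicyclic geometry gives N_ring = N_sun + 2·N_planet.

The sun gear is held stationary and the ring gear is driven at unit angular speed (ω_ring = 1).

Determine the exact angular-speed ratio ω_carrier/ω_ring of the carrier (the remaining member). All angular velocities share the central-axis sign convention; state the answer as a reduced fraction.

9/14

N_ring = 30 + 2·12 = 54
30(ω_s−ω_c) = −54(ω_r−ω_c),  ω_s=0, ω_r=1
30(0−ω_c) = −54(1−ω_c)  ⇒  84ω_c = 54  ⇒  ω_c = 9/14
ω_c/ω_r = 9/14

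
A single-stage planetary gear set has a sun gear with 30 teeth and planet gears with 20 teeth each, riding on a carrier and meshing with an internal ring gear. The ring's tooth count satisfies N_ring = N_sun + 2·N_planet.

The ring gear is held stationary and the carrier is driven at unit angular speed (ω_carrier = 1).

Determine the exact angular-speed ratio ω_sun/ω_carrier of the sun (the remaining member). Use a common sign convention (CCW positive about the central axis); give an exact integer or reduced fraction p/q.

10/3

N_ring = 30 + 2·20 = 70
30(ω_s−ω_c) = −70(ω_r−ω_c),  ω_r=0, ω_c=1
ω_s = 1 − (70/30)(0−1) = 10/3
ω_s/ω_c = 10/3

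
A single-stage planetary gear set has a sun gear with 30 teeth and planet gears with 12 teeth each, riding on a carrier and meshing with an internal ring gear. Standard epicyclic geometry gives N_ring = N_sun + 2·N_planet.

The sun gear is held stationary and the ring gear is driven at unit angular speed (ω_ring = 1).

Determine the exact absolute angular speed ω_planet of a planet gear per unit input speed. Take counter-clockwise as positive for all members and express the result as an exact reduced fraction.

N_ring = 30 + 2·12 = 54
30(ω_s−ω_c) = −54(ω_r−ω_c),  ω_s=0, ω_r=1
30(0−ω_c) = −54(1−ω_c)  ⇒  84ω_c = 54  ⇒  ω_c = 9/14
sun–planet: 30·(0−9/14) = −12·(ω_p−ω_c)  ⇒  ω_p−ω_c = −(30/12)·(-9/14) = 45/28
ω_p = 9/14 + 45/28 = 9/4

9/4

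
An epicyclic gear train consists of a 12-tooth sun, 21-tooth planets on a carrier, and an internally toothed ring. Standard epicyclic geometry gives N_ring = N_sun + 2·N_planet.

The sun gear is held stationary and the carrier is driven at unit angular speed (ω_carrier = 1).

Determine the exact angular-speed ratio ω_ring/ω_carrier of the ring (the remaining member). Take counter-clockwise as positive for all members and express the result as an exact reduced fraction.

N_ring = 12 + 2·21 = 54
12(ω_s−ω_c) = −54(ω_r−ω_c),  ω_s=0, ω_c=1
ω_r = 1 − (12/54)(0−1) = 11/9
ω_r/ω_c = 11/9

11/9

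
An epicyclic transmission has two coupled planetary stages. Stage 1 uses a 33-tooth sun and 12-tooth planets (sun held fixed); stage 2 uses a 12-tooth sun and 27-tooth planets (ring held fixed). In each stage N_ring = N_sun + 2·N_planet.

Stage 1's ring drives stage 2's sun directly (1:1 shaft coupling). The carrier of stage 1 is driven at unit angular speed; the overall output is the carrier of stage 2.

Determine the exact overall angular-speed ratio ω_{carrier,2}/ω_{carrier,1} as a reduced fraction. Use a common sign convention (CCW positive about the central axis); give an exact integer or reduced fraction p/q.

60/247

Stage 1: N_ring = 33 + 2·12 = 57
Stage 1: 33(ω_s−ω_c) = −57(ω_r−ω_c),  ω_s=0, ω_c=1
Stage 1: ω_r = 1 − (33/57)(0−1) = 30/19
  ⇒ ω_r¹/ω_c¹ = 30/19
Stage 2: N_ring = 12 + 2·27 = 66
Stage 2: 12(ω_s−ω_c) = −66(ω_r−ω_c),  ω_r=0, ω_s=1
Stage 2: 12(1−ω_c) = −66(0−ω_c)  ⇒  78ω_c = 12  ⇒  ω_c = 2/13
  ⇒ ω_c²/ω_s² = 2/13
Coupling ω_s² = ω_r¹ ⇒ overall = 30/19 × 2/13 = 60/247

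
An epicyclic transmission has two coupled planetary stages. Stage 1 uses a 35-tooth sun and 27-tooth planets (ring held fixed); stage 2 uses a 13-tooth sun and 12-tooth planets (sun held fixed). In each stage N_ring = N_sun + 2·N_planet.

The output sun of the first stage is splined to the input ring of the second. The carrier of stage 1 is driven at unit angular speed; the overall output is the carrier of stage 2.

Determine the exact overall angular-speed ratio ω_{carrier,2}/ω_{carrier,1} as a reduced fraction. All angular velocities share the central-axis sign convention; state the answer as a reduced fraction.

2294/875

Stage 1: N_ring = 35 + 2·27 = 89
Stage 1: 35(ω_s−ω_c) = −89(ω_r−ω_c),  ω_r=0, ω_c=1
Stage 1: ω_s = 1 − (89/35)(0−1) = 124/35
  ⇒ ω_s¹/ω_c¹ = 124/35
Stage 2: N_ring = 13 + 2·12 = 37
Stage 2: 13(ω_s−ω_c) = −37(ω_r−ω_c),  ω_s=0, ω_r=1
Stage 2: 13(0−ω_c) = −37(1−ω_c)  ⇒  50ω_c = 37  ⇒  ω_c = 37/50
  ⇒ ω_c²/ω_r² = 37/50
Coupling ω_r² = ω_s¹ ⇒ overall = 124/35 × 37/50 = 2294/875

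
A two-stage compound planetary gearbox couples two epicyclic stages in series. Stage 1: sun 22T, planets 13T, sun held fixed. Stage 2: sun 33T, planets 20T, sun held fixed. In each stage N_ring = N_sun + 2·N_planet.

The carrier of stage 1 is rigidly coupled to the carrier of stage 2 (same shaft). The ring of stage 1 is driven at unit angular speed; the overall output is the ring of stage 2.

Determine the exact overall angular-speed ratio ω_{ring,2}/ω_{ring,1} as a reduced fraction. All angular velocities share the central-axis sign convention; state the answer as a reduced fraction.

2544/2555

Stage 1: N_ring = 22 + 2·13 = 48
Stage 1: 22(ω_s−ω_c) = −48(ω_r−ω_c),  ω_s=0, ω_r=1
Stage 1: 22(0−ω_c) = −48(1−ω_c)  ⇒  70ω_c = 48  ⇒  ω_c = 24/35
  ⇒ ω_c¹/ω_r¹ = 24/35
Stage 2: N_ring = 33 + 2·20 = 73
Stage 2: 33(ω_s−ω_c) = −73(ω_r−ω_c),  ω_s=0, ω_c=1
Stage 2: ω_r = 1 − (33/73)(0−1) = 106/73
  ⇒ ω_r²/ω_c² = 106/73
Coupling ω_c² = ω_c¹ ⇒ overall = 24/35 × 106/73 = 2544/2555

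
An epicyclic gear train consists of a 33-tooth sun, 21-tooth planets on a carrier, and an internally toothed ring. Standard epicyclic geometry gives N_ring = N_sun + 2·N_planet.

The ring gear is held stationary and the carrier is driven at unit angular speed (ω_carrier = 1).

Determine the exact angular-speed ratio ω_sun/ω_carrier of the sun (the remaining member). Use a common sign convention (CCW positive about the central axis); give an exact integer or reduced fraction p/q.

36/11

N_ring = 33 + 2·21 = 75
33(ω_s−ω_c) = −75(ω_r−ω_c),  ω_r=0, ω_c=1
ω_s = 1 − (75/33)(0−1) = 36/11
ω_s/ω_c = 36/11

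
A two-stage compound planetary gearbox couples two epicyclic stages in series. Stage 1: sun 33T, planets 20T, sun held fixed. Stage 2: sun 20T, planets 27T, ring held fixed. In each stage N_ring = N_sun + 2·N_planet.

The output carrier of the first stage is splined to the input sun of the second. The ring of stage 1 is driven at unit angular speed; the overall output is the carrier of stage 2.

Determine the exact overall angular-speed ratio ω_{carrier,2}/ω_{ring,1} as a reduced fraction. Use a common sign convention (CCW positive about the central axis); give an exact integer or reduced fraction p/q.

Stage 1: N_ring = 33 + 2·20 = 73
Stage 1: 33(ω_s−ω_c) = −73(ω_r−ω_c),  ω_s=0, ω_r=1
Stage 1: 33(0−ω_c) = −73(1−ω_c)  ⇒  106ω_c = 73  ⇒  ω_c = 73/106
  ⇒ ω_c¹/ω_r¹ = 73/106
Stage 2: N_ring = 20 + 2·27 = 74
Stage 2: 20(ω_s−ω_c) = −74(ω_r−ω_c),  ω_r=0, ω_s=1
Stage 2: 20(1−ω_c) = −74(0−ω_c)  ⇒  94ω_c = 20  ⇒  ω_c = 10/47
  ⇒ ω_c²/ω_s² = 10/47
Coupling ω_s² = ω_c¹ ⇒ overall = 73/106 × 10/47 = 365/2491

365/2491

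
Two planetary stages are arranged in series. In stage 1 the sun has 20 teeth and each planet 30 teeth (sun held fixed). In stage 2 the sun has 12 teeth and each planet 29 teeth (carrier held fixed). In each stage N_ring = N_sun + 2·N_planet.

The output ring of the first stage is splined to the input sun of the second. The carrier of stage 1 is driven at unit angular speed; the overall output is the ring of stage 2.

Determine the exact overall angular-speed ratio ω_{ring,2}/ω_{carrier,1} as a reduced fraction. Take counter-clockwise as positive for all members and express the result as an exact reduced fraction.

Stage 1: N_ring = 20 + 2·30 = 80
Stage 1: 20(ω_s−ω_c) = −80(ω_r−ω_c),  ω_s=0, ω_c=1
Stage 1: ω_r = 1 − (20/80)(0−1) = 5/4
  ⇒ ω_r¹/ω_c¹ = 5/4
Stage 2: N_ring = 12 + 2·29 = 70
Stage 2: 12(ω_s−ω_c) = −70(ω_r−ω_c),  ω_c=0, ω_s=1
Stage 2: ω_r = 0 − (12/70)(1−0) = -6/35
  ⇒ ω_r²/ω_s² = -6/35
Coupling ω_s² = ω_r¹ ⇒ overall = 5/4 × -6/35 = -3/14

-3/14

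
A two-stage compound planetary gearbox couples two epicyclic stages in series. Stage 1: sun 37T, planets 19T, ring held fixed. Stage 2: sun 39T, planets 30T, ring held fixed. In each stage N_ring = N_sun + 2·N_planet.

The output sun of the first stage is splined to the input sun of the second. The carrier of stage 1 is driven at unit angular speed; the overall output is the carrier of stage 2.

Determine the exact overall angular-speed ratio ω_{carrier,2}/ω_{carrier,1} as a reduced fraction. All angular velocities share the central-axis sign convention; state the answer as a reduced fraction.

Stage 1: N_ring = 37 + 2·19 = 75
Stage 1: 37(ω_s−ω_c) = −75(ω_r−ω_c),  ω_r=0, ω_c=1
Stage 1: ω_s = 1 − (75/37)(0−1) = 112/37
  ⇒ ω_s¹/ω_c¹ = 112/37
Stage 2: N_ring = 39 + 2·30 = 99
Stage 2: 39(ω_s−ω_c) = −99(ω_r−ω_c),  ω_r=0, ω_s=1
Stage 2: 39(1−ω_c) = −99(0−ω_c)  ⇒  138ω_c = 39  ⇒  ω_c = 13/46
  ⇒ ω_c²/ω_s² = 13/46
Coupling ω_s² = ω_s¹ ⇒ overall = 112/37 × 13/46 = 728/851

728/851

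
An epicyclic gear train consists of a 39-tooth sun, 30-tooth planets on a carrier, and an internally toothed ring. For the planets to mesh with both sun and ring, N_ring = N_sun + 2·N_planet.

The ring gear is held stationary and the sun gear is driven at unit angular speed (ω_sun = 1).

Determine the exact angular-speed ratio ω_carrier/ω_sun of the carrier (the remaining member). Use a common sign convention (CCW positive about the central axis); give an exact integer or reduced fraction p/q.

N_ring = 39 + 2·30 = 99
39(ω_s−ω_c) = −99(ω_r−ω_c),  ω_r=0, ω_s=1
39(1−ω_c) = −99(0−ω_c)  ⇒  138ω_c = 39  ⇒  ω_c = 13/46
ω_c/ω_s = 13/46

13/46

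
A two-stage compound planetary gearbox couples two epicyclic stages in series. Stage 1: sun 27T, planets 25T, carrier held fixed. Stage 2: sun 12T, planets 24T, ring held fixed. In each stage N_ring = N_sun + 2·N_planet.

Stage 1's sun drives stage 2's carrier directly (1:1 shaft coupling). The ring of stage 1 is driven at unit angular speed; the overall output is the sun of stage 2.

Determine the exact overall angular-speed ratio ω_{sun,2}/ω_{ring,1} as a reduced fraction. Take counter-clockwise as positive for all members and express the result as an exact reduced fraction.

-154/9

Stage 1: N_ring = 27 + 2·25 = 77
Stage 1: 27(ω_s−ω_c) = −77(ω_r−ω_c),  ω_c=0, ω_r=1
Stage 1: ω_s = 0 − (77/27)(1−0) = -77/27
  ⇒ ω_s¹/ω_r¹ = -77/27
Stage 2: N_ring = 12 + 2·24 = 60
Stage 2: 12(ω_s−ω_c) = −60(ω_r−ω_c),  ω_r=0, ω_c=1
Stage 2: ω_s = 1 − (60/12)(0−1) = 6
  ⇒ ω_s²/ω_c² = 6
Coupling ω_c² = ω_s¹ ⇒ overall = -77/27 × 6 = -154/9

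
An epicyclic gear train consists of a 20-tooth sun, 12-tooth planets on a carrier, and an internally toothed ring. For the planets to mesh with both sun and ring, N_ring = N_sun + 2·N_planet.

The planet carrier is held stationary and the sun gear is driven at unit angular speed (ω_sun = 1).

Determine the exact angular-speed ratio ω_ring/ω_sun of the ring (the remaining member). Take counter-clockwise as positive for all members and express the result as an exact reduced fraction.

-5/11

N_ring = 20 + 2·12 = 44
20(ω_s−ω_c) = −44(ω_r−ω_c),  ω_c=0, ω_s=1
ω_r = 0 − (20/44)(1−0) = -5/11
ω_r/ω_s = -5/11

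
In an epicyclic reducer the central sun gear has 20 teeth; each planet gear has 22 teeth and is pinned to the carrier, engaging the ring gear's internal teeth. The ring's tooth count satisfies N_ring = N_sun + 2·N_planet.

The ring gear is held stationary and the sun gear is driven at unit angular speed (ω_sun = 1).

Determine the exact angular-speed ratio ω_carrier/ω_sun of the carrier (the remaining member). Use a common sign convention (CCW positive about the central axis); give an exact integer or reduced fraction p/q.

N_ring = 20 + 2·22 = 64
20(ω_s−ω_c) = −64(ω_r−ω_c),  ω_r=0, ω_s=1
20(1−ω_c) = −64(0−ω_c)  ⇒  84ω_c = 20  ⇒  ω_c = 5/21
ω_c/ω_s = 5/21

5/21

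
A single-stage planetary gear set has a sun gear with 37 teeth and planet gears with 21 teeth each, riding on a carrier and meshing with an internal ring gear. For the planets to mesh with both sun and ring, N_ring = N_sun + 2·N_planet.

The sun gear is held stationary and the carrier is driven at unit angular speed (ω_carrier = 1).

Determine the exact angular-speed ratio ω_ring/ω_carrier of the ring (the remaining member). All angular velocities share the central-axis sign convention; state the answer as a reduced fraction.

N_ring = 37 + 2·21 = 79
37(ω_s−ω_c) = −79(ω_r−ω_c),  ω_s=0, ω_c=1
ω_r = 1 − (37/79)(0−1) = 116/79
ω_r/ω_c = 116/79

116/79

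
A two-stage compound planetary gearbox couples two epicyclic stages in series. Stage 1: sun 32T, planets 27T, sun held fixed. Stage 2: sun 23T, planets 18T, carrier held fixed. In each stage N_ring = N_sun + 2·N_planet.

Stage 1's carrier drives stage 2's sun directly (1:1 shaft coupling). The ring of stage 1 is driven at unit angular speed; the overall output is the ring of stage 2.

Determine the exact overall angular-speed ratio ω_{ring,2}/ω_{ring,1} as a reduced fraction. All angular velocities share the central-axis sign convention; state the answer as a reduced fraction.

-989/3481

Stage 1: N_ring = 32 + 2·27 = 86
Stage 1: 32(ω_s−ω_c) = −86(ω_r−ω_c),  ω_s=0, ω_r=1
Stage 1: 32(0−ω_c) = −86(1−ω_c)  ⇒  118ω_c = 86  ⇒  ω_c = 43/59
  ⇒ ω_c¹/ω_r¹ = 43/59
Stage 2: N_ring = 23 + 2·18 = 59
Stage 2: 23(ω_s−ω_c) = −59(ω_r−ω_c),  ω_c=0, ω_s=1
Stage 2: ω_r = 0 − (23/59)(1−0) = -23/59
  ⇒ ω_r²/ω_s² = -23/59
Coupling ω_s² = ω_c¹ ⇒ overall = 43/59 × -23/59 = -989/3481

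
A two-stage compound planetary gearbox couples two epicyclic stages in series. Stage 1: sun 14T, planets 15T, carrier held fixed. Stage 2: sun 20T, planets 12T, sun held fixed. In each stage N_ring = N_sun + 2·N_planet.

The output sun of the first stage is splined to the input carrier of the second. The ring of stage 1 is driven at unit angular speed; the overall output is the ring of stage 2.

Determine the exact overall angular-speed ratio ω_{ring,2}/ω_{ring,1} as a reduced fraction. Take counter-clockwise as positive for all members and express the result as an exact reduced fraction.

Stage 1: N_ring = 14 + 2·15 = 44
Stage 1: 14(ω_s−ω_c) = −44(ω_r−ω_c),  ω_c=0, ω_r=1
Stage 1: ω_s = 0 − (44/14)(1−0) = -22/7
  ⇒ ω_s¹/ω_r¹ = -22/7
Stage 2: N_ring = 20 + 2·12 = 44
Stage 2: 20(ω_s−ω_c) = −44(ω_r−ω_c),  ω_s=0, ω_c=1
Stage 2: ω_r = 1 − (20/44)(0−1) = 16/11
  ⇒ ω_r²/ω_c² = 16/11
Coupling ω_c² = ω_s¹ ⇒ overall = -22/7 × 16/11 = -32/7

-32/7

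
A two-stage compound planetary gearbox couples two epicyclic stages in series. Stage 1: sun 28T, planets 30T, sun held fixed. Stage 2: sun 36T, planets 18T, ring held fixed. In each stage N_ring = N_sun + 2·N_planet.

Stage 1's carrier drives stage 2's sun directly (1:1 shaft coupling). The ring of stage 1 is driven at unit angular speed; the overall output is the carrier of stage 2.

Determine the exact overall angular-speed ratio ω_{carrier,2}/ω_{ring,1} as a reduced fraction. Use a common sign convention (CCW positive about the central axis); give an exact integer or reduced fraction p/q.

22/87

Stage 1: N_ring = 28 + 2·30 = 88
Stage 1: 28(ω_s−ω_c) = −88(ω_r−ω_c),  ω_s=0, ω_r=1
Stage 1: 28(0−ω_c) = −88(1−ω_c)  ⇒  116ω_c = 88  ⇒  ω_c = 22/29
  ⇒ ω_c¹/ω_r¹ = 22/29
Stage 2: N_ring = 36 + 2·18 = 72
Stage 2: 36(ω_s−ω_c) = −72(ω_r−ω_c),  ω_r=0, ω_s=1
Stage 2: 36(1−ω_c) = −72(0−ω_c)  ⇒  108ω_c = 36  ⇒  ω_c = 1/3
  ⇒ ω_c²/ω_s² = 1/3
Coupling ω_s² = ω_c¹ ⇒ overall = 22/29 × 1/3 = 22/87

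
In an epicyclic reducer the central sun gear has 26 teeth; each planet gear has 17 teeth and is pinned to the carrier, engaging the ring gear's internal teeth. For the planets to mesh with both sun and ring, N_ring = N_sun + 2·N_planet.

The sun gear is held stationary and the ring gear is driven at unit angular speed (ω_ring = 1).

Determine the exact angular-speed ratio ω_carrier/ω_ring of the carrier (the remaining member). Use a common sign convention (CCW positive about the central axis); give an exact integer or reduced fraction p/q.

30/43

N_ring = 26 + 2·17 = 60
26(ω_s−ω_c) = −60(ω_r−ω_c),  ω_s=0, ω_r=1
26(0−ω_c) = −60(1−ω_c)  ⇒  86ω_c = 60  ⇒  ω_c = 30/43
ω_c/ω_r = 30/43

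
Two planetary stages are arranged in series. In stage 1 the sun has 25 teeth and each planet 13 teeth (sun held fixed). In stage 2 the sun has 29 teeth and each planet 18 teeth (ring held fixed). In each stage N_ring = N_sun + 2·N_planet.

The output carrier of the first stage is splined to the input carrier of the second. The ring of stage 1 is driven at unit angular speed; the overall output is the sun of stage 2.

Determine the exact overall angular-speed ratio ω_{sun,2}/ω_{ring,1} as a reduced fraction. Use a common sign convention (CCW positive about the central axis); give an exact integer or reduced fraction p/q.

Stage 1: N_ring = 25 + 2·13 = 51
Stage 1: 25(ω_s−ω_c) = −51(ω_r−ω_c),  ω_s=0, ω_r=1
Stage 1: 25(0−ω_c) = −51(1−ω_c)  ⇒  76ω_c = 51  ⇒  ω_c = 51/76
  ⇒ ω_c¹/ω_r¹ = 51/76
Stage 2: N_ring = 29 + 2·18 = 65
Stage 2: 29(ω_s−ω_c) = −65(ω_r−ω_c),  ω_r=0, ω_c=1
Stage 2: ω_s = 1 − (65/29)(0−1) = 94/29
  ⇒ ω_s²/ω_c² = 94/29
Coupling ω_c² = ω_c¹ ⇒ overall = 51/76 × 94/29 = 2397/1102

2397/1102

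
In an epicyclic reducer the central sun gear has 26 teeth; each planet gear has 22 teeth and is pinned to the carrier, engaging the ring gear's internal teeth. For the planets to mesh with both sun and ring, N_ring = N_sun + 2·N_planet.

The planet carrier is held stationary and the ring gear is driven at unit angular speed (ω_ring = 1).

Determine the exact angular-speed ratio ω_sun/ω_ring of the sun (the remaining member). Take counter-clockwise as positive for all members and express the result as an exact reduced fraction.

-35/13

N_ring = 26 + 2·22 = 70
26(ω_s−ω_c) = −70(ω_r−ω_c),  ω_c=0, ω_r=1
ω_s = 0 − (70/26)(1−0) = -35/13
ω_s/ω_r = -35/13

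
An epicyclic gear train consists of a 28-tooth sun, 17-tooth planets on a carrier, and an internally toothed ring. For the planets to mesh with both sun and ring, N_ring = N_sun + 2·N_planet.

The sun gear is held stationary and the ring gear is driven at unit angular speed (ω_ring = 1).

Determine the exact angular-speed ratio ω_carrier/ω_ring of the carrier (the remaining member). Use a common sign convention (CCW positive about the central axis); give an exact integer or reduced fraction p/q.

31/45

N_ring = 28 + 2·17 = 62
28(ω_s−ω_c) = −62(ω_r−ω_c),  ω_s=0, ω_r=1
28(0−ω_c) = −62(1−ω_c)  ⇒  90ω_c = 62  ⇒  ω_c = 31/45
ω_c/ω_r = 31/45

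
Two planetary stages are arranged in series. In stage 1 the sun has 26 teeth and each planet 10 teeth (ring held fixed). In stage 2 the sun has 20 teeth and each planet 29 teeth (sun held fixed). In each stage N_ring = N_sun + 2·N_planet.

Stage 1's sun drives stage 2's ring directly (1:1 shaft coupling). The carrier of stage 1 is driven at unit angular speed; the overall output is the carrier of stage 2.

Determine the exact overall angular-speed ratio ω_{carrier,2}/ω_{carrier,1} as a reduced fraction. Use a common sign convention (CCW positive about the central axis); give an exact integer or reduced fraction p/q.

Stage 1: N_ring = 26 + 2·10 = 46
Stage 1: 26(ω_s−ω_c) = −46(ω_r−ω_c),  ω_r=0, ω_c=1
Stage 1: ω_s = 1 − (46/26)(0−1) = 36/13
  ⇒ ω_s¹/ω_c¹ = 36/13
Stage 2: N_ring = 20 + 2·29 = 78
Stage 2: 20(ω_s−ω_c) = −78(ω_r−ω_c),  ω_s=0, ω_r=1
Stage 2: 20(0−ω_c) = −78(1−ω_c)  ⇒  98ω_c = 78  ⇒  ω_c = 39/49
  ⇒ ω_c²/ω_r² = 39/49
Coupling ω_r² = ω_s¹ ⇒ overall = 36/13 × 39/49 = 108/49

108/49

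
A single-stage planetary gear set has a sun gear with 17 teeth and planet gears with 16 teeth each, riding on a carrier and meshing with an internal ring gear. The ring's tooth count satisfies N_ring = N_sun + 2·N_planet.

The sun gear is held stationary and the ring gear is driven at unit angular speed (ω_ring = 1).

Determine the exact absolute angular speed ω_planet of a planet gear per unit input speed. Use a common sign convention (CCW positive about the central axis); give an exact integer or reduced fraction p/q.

49/32

N_ring = 17 + 2·16 = 49
17(ω_s−ω_c) = −49(ω_r−ω_c),  ω_s=0, ω_r=1
17(0−ω_c) = −49(1−ω_c)  ⇒  66ω_c = 49  ⇒  ω_c = 49/66
sun–planet: 17·(0−49/66) = −16·(ω_p−ω_c)  ⇒  ω_p−ω_c = −(17/16)·(-49/66) = 833/1056
ω_p = 49/66 + 833/1056 = 49/32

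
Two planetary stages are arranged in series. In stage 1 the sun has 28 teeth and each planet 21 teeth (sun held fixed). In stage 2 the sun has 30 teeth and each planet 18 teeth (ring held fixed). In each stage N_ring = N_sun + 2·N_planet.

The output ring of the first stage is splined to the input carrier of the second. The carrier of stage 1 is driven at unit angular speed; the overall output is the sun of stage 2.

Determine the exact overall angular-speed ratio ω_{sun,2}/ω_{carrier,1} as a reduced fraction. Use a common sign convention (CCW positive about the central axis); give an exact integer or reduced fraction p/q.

112/25

Stage 1: N_ring = 28 + 2·21 = 70
Stage 1: 28(ω_s−ω_c) = −70(ω_r−ω_c),  ω_s=0, ω_c=1
Stage 1: ω_r = 1 − (28/70)(0−1) = 7/5
  ⇒ ω_r¹/ω_c¹ = 7/5
Stage 2: N_ring = 30 + 2·18 = 66
Stage 2: 30(ω_s−ω_c) = −66(ω_r−ω_c),  ω_r=0, ω_c=1
Stage 2: ω_s = 1 − (66/30)(0−1) = 16/5
  ⇒ ω_s²/ω_c² = 16/5
Coupling ω_c² = ω_r¹ ⇒ overall = 7/5 × 16/5 = 112/25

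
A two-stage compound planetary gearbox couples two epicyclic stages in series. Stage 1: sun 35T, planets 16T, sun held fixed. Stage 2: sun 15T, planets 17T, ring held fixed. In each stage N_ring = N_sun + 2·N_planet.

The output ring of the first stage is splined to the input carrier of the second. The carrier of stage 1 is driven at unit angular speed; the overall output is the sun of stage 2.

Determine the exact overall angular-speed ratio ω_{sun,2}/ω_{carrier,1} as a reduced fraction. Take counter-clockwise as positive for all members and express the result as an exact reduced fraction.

Stage 1: N_ring = 35 + 2·16 = 67
Stage 1: 35(ω_s−ω_c) = −67(ω_r−ω_c),  ω_s=0, ω_c=1
Stage 1: ω_r = 1 − (35/67)(0−1) = 102/67
  ⇒ ω_r¹/ω_c¹ = 102/67
Stage 2: N_ring = 15 + 2·17 = 49
Stage 2: 15(ω_s−ω_c) = −49(ω_r−ω_c),  ω_r=0, ω_c=1
Stage 2: ω_s = 1 − (49/15)(0−1) = 64/15
  ⇒ ω_s²/ω_c² = 64/15
Coupling ω_c² = ω_r¹ ⇒ overall = 102/67 × 64/15 = 2176/335

2176/335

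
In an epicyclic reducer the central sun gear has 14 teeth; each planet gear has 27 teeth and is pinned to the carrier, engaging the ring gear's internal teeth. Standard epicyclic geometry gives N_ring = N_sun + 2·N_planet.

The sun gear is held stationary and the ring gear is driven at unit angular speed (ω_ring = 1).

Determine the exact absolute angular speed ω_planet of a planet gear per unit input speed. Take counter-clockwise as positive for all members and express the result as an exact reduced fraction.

34/27

N_ring = 14 + 2·27 = 68
14(ω_s−ω_c) = −68(ω_r−ω_c),  ω_s=0, ω_r=1
14(0−ω_c) = −68(1−ω_c)  ⇒  82ω_c = 68  ⇒  ω_c = 34/41
sun–planet: 14·(0−34/41) = −27·(ω_p−ω_c)  ⇒  ω_p−ω_c = −(14/27)·(-34/41) = 476/1107
ω_p = 34/41 + 476/1107 = 34/27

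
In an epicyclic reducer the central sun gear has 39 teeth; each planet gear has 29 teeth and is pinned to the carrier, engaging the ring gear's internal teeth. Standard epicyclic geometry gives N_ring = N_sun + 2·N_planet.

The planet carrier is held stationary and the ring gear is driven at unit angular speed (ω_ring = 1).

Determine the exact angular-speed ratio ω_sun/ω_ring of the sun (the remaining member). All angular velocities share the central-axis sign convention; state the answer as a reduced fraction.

-97/39

N_ring = 39 + 2·29 = 97
39(ω_s−ω_c) = −97(ω_r−ω_c),  ω_c=0, ω_r=1
ω_s = 0 − (97/39)(1−0) = -97/39
ω_s/ω_r = -97/39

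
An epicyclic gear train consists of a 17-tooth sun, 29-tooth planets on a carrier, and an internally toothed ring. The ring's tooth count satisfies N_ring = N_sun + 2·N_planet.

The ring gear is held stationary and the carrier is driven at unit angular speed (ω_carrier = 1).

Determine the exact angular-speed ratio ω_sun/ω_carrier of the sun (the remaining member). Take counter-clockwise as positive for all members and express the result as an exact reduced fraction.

92/17

N_ring = 17 + 2·29 = 75
17(ω_s−ω_c) = −75(ω_r−ω_c),  ω_r=0, ω_c=1
ω_s = 1 − (75/17)(0−1) = 92/17
ω_s/ω_c = 92/17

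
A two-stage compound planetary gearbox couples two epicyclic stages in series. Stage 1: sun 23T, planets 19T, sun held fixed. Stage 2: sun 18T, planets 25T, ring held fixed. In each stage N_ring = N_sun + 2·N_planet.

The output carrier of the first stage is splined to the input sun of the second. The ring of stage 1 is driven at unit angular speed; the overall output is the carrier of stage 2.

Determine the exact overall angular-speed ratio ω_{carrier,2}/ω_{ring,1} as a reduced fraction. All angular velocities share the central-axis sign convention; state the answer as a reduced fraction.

183/1204

Stage 1: N_ring = 23 + 2·19 = 61
Stage 1: 23(ω_s−ω_c) = −61(ω_r−ω_c),  ω_s=0, ω_r=1
Stage 1: 23(0−ω_c) = −61(1−ω_c)  ⇒  84ω_c = 61  ⇒  ω_c = 61/84
  ⇒ ω_c¹/ω_r¹ = 61/84
Stage 2: N_ring = 18 + 2·25 = 68
Stage 2: 18(ω_s−ω_c) = −68(ω_r−ω_c),  ω_r=0, ω_s=1
Stage 2: 18(1−ω_c) = −68(0−ω_c)  ⇒  86ω_c = 18  ⇒  ω_c = 9/43
  ⇒ ω_c²/ω_s² = 9/43
Coupling ω_s² = ω_c¹ ⇒ overall = 61/84 × 9/43 = 183/1204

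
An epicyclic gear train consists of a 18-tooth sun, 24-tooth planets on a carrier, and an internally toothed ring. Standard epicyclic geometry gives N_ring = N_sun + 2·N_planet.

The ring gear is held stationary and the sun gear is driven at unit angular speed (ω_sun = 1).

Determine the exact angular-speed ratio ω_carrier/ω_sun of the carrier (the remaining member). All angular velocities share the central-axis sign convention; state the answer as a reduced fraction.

N_ring = 18 + 2·24 = 66
18(ω_s−ω_c) = −66(ω_r−ω_c),  ω_r=0, ω_s=1
18(1−ω_c) = −66(0−ω_c)  ⇒  84ω_c = 18  ⇒  ω_c = 3/14
ω_c/ω_s = 3/14

3/14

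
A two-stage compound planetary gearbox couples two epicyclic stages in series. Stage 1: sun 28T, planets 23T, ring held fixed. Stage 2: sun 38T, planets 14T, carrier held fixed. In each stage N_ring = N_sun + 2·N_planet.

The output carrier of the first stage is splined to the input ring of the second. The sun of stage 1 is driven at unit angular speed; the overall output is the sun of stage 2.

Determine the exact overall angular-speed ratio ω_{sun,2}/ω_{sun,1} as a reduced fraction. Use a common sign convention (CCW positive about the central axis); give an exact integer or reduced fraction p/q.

Stage 1: N_ring = 28 + 2·23 = 74
Stage 1: 28(ω_s−ω_c) = −74(ω_r−ω_c),  ω_r=0, ω_s=1
Stage 1: 28(1−ω_c) = −74(0−ω_c)  ⇒  102ω_c = 28  ⇒  ω_c = 14/51
  ⇒ ω_c¹/ω_s¹ = 14/51
Stage 2: N_ring = 38 + 2·14 = 66
Stage 2: 38(ω_s−ω_c) = −66(ω_r−ω_c),  ω_c=0, ω_r=1
Stage 2: ω_s = 0 − (66/38)(1−0) = -33/19
  ⇒ ω_s²/ω_r² = -33/19
Coupling ω_r² = ω_c¹ ⇒ overall = 14/51 × -33/19 = -154/323

-154/323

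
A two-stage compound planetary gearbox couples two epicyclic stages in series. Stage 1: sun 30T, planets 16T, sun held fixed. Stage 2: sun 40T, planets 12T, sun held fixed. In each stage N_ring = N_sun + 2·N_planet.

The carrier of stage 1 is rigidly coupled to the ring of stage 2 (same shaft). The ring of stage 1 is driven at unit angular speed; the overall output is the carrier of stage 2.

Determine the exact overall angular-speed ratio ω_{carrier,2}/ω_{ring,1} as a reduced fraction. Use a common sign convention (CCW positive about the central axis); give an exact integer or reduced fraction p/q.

Stage 1: N_ring = 30 + 2·16 = 62
Stage 1: 30(ω_s−ω_c) = −62(ω_r−ω_c),  ω_s=0, ω_r=1
Stage 1: 30(0−ω_c) = −62(1−ω_c)  ⇒  92ω_c = 62  ⇒  ω_c = 31/46
  ⇒ ω_c¹/ω_r¹ = 31/46
Stage 2: N_ring = 40 + 2·12 = 64
Stage 2: 40(ω_s−ω_c) = −64(ω_r−ω_c),  ω_s=0, ω_r=1
Stage 2: 40(0−ω_c) = −64(1−ω_c)  ⇒  104ω_c = 64  ⇒  ω_c = 8/13
  ⇒ ω_c²/ω_r² = 8/13
Coupling ω_r² = ω_c¹ ⇒ overall = 31/46 × 8/13 = 124/299

124/299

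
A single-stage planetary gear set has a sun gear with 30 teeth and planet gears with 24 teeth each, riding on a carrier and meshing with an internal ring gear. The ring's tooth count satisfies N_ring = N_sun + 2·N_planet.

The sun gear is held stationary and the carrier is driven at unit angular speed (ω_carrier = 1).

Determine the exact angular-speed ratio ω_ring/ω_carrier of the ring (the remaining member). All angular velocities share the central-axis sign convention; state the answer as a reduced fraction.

N_ring = 30 + 2·24 = 78
30(ω_s−ω_c) = −78(ω_r−ω_c),  ω_s=0, ω_c=1
ω_r = 1 − (30/78)(0−1) = 18/13
ω_r/ω_c = 18/13

18/13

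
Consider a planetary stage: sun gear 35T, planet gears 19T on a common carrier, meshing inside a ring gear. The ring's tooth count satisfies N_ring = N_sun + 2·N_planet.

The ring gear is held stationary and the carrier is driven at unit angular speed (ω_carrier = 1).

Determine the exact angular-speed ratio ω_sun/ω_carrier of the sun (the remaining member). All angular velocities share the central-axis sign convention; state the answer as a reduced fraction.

N_ring = 35 + 2·19 = 73
35(ω_s−ω_c) = −73(ω_r−ω_c),  ω_r=0, ω_c=1
ω_s = 1 − (73/35)(0−1) = 108/35
ω_s/ω_c = 108/35

108/35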